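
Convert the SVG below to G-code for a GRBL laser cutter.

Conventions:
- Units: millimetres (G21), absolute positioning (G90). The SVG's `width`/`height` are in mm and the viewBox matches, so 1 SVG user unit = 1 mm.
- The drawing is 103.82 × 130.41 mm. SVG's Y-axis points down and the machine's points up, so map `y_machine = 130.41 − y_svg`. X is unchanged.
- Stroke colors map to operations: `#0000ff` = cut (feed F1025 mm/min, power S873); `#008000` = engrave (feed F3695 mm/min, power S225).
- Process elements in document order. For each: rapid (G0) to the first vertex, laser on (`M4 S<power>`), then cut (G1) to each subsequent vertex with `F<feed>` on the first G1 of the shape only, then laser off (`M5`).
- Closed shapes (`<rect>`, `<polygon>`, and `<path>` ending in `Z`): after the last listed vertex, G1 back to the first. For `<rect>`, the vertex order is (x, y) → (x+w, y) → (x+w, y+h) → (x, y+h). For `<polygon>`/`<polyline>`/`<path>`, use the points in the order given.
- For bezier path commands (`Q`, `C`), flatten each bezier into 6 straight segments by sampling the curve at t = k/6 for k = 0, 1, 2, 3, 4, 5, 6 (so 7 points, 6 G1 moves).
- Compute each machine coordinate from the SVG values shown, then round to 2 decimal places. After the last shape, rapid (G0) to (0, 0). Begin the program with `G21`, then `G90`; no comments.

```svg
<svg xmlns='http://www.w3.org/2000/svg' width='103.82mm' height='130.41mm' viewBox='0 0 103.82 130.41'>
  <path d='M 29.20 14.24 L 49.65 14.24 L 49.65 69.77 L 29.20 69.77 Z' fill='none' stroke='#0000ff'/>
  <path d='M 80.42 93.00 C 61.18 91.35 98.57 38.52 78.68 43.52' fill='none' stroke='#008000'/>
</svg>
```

G21
G90
G0 X29.20 Y116.17
M4 S873
G1 X49.65 Y116.17 F1025
G1 X49.65 Y60.64
G1 X29.20 Y60.64
G1 X29.20 Y116.17
M5
G0 X80.42 Y37.41
M4 S225
G1 X74.99 Y42.00 F3695
G1 X75.84 Y52.08
G1 X79.79 Y64.64
G1 X83.70 Y76.65
G1 X84.38 Y85.08
G1 X78.68 Y86.89
M5
G0 X0.00 Y0.00

viewBox `0 0 103.82 130.41` with mm width/height → 1 unit = 1 mm. Flip: y_m = 130.41 − y_svg.

**Shape 1** — `<path>` rectangle, stroke `#0000ff` → cut (S873, F1025). Machine vertices: (29.20,116.17) → (49.65,116.17) → (49.65,60.64) → (29.20,60.64) → (29.20,116.17). Closed: final G1 returns to the first vertex.

**Shape 2** — `<path>` cubic bezier, stroke `#008000` → engrave (S225, F3695). Control points (SVG): P0=(80.42,93.00), P1=(61.18,91.35), P2=(98.57,38.52), P3=(78.68,43.52); sampled at t=k/6. Machine vertices: (80.42,37.41) → (74.99,42.00) → (75.84,52.08) → (79.79,64.64) → (83.70,76.65) → (84.38,85.08) → (78.68,86.89). Open path.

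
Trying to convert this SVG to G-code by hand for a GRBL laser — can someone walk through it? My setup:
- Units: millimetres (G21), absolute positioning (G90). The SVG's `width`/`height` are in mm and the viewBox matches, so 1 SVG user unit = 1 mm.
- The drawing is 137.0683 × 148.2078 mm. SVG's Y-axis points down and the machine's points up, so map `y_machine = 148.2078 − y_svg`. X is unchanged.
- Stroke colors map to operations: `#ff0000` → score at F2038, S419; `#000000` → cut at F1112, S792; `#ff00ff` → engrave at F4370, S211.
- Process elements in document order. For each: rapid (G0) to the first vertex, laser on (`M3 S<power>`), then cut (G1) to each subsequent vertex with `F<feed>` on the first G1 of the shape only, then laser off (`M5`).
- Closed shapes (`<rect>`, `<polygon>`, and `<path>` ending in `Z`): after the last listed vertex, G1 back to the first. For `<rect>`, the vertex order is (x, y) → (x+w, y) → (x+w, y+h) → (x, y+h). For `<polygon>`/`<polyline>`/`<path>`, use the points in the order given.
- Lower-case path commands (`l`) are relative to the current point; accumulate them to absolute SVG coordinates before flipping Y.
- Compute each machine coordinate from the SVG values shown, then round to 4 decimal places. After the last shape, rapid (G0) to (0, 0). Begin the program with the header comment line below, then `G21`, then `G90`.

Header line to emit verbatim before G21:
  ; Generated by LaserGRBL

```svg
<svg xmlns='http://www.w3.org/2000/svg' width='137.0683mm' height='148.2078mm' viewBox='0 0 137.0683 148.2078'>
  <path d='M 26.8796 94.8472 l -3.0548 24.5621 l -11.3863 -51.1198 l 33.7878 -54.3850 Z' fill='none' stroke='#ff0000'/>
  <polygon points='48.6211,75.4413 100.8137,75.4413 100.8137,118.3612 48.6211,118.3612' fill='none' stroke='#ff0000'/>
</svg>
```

viewBox `0 0 137.0683 148.2078` with mm width/height → 1 unit = 1 mm. Flip: y_m = 148.2078 − y_svg.

**Shape 1** — `<path>` closed polygon, stroke `#ff0000` → score (S419, F2038). Machine vertices: (26.8796,53.3606) → (23.8248,28.7985) → (12.4385,79.9183) → (46.2263,134.3033) → (26.8796,53.3606). Closed: final G1 returns to the first vertex.

**Shape 2** — `<polygon>` rectangle, stroke `#ff0000` → score (S419, F2038). Machine vertices: (48.6211,72.7665) → (100.8137,72.7665) → (100.8137,29.8466) → (48.6211,29.8466) → (48.6211,72.7665). Closed: final G1 returns to the first vertex.

; Generated by LaserGRBL
G21
G90
G0 X26.8796 Y53.3606
M3 S419
G1 X23.8248 Y28.7985 F2038
G1 X12.4385 Y79.9183
G1 X46.2263 Y134.3033
G1 X26.8796 Y53.3606
M5
G0 X48.6211 Y72.7665
M3 S419
G1 X100.8137 Y72.7665 F2038
G1 X100.8137 Y29.8466
G1 X48.6211 Y29.8466
G1 X48.6211 Y72.7665
M5
G0 X0.0000 Y0.0000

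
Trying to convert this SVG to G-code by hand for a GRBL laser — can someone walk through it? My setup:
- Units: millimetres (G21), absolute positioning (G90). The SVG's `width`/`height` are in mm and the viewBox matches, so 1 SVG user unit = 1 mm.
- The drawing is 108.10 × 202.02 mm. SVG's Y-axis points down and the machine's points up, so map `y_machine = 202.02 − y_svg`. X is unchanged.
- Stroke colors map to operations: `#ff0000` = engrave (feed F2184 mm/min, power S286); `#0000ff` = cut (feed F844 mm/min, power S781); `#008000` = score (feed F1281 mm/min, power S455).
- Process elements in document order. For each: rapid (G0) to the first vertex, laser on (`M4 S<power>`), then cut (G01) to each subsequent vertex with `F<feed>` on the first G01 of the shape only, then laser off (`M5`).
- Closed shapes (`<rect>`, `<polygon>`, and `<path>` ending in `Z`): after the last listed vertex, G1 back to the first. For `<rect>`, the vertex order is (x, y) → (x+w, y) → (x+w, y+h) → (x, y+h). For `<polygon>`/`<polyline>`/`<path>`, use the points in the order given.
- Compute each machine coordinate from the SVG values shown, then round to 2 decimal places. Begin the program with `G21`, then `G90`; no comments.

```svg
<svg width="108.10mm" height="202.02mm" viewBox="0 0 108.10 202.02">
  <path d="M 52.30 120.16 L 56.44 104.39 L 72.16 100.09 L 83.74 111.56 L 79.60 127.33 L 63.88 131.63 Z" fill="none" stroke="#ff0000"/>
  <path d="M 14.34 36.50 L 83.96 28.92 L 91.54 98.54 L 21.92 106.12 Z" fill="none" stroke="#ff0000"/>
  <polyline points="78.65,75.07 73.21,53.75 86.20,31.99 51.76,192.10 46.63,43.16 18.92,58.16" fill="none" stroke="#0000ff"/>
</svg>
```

G21
G90
G0 X52.30 Y81.86
M4 S286
G01 X56.44 Y97.63 F2184
G01 X72.16 Y101.93
G01 X83.74 Y90.46
G01 X79.60 Y74.69
G01 X63.88 Y70.39
G01 X52.30 Y81.86
M5
G0 X14.34 Y165.52
M4 S286
G01 X83.96 Y173.10 F2184
G01 X91.54 Y103.48
G01 X21.92 Y95.90
G01 X14.34 Y165.52
M5
G0 X78.65 Y126.95
M4 S781
G01 X73.21 Y148.27 F844
G01 X86.20 Y170.03
G01 X51.76 Y9.92
G01 X46.63 Y158.86
G01 X18.92 Y143.86
M5

1 u = 1 mm; y_m = 202.02 − y.

[1] `<path>` regular polygon, #ff0000→engrave S286 F2184: (52.30,81.86) → (56.44,97.63) → (72.16,101.93) → (83.74,90.46) → (79.60,74.69) → (63.88,70.39) → (52.30,81.86) (closed)

[2] `<path>` regular polygon, #ff0000→engrave S286 F2184: (14.34,165.52) → (83.96,173.10) → (91.54,103.48) → (21.92,95.90) → (14.34,165.52) (closed)

[3] `<polyline>` open polyline, #0000ff→cut S781 F844: (78.65,126.95) → (73.21,148.27) → (86.20,170.03) → (51.76,9.92) → (46.63,158.86) → (18.92,143.86)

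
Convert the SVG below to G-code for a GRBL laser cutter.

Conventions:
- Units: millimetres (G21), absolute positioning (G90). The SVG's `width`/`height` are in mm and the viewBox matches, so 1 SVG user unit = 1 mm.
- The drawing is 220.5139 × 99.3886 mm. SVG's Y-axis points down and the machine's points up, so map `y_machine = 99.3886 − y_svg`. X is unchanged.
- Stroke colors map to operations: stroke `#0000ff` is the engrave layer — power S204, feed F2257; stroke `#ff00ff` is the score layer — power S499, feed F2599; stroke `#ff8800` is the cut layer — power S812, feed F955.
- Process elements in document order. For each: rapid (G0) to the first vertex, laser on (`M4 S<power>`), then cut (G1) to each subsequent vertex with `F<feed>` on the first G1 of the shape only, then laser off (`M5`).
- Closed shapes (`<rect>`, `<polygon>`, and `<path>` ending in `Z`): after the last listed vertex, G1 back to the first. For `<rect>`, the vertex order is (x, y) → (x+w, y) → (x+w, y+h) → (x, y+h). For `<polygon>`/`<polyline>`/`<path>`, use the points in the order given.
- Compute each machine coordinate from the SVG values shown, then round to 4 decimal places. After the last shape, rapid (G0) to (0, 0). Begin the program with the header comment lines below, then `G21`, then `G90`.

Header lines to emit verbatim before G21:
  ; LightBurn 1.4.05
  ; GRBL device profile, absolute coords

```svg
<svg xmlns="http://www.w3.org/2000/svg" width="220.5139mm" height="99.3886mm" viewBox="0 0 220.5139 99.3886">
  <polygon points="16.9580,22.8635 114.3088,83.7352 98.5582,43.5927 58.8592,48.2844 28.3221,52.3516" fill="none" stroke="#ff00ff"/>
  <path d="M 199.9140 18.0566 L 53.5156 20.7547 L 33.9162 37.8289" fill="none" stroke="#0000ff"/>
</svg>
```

; LightBurn 1.4.05
; GRBL device profile, absolute coords
G21
G90
G0 X16.9580 Y76.5251
M4 S499
G1 X114.3088 Y15.6534 F2599
G1 X98.5582 Y55.7959
G1 X58.8592 Y51.1042
G1 X28.3221 Y47.0370
G1 X16.9580 Y76.5251
M5
G0 X199.9140 Y81.3320
M4 S204
G1 X53.5156 Y78.6339 F2257
G1 X33.9162 Y61.5597
M5
G0 X0.0000 Y0.0000

1 u = 1 mm; y_m = 99.3886 − y.

[1] `<polygon>` closed polygon, #ff00ff→score S499 F2599: (16.9580,76.5251) → (114.3088,15.6534) → (98.5582,55.7959) → (58.8592,51.1042) → (28.3221,47.0370) → (16.9580,76.5251) (closed)

[2] `<path>` open polyline, #0000ff→engrave S204 F2257: (199.9140,81.3320) → (53.5156,78.6339) → (33.9162,61.5597)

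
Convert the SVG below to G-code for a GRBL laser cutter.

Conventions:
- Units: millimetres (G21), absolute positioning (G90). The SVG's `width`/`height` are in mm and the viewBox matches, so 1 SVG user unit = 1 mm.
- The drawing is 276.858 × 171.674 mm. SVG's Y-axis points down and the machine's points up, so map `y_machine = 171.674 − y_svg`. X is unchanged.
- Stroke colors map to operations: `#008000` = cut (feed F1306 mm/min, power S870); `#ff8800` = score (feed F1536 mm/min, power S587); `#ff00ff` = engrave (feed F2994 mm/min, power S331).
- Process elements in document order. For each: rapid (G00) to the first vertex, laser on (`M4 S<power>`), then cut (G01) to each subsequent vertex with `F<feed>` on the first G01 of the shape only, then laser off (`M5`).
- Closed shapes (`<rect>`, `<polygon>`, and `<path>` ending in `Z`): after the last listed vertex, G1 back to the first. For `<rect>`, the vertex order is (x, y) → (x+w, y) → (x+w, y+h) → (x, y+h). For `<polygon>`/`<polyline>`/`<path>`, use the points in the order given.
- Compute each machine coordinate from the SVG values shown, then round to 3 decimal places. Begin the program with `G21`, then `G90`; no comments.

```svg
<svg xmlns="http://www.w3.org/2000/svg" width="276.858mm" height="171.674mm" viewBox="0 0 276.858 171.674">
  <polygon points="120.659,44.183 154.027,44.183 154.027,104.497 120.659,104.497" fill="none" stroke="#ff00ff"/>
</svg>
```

1 u = 1 mm; y_m = 171.674 − y.

[1] `<polygon>` rectangle, #ff00ff→engrave S331 F2994: (120.659,127.491) → (154.027,127.491) → (154.027,67.177) → (120.659,67.177) → (120.659,127.491) (closed)

G21
G90
G00 X120.659 Y127.491
M4 S331
G01 X154.027 Y127.491 F2994
G01 X154.027 Y67.177
G01 X120.659 Y67.177
G01 X120.659 Y127.491
M5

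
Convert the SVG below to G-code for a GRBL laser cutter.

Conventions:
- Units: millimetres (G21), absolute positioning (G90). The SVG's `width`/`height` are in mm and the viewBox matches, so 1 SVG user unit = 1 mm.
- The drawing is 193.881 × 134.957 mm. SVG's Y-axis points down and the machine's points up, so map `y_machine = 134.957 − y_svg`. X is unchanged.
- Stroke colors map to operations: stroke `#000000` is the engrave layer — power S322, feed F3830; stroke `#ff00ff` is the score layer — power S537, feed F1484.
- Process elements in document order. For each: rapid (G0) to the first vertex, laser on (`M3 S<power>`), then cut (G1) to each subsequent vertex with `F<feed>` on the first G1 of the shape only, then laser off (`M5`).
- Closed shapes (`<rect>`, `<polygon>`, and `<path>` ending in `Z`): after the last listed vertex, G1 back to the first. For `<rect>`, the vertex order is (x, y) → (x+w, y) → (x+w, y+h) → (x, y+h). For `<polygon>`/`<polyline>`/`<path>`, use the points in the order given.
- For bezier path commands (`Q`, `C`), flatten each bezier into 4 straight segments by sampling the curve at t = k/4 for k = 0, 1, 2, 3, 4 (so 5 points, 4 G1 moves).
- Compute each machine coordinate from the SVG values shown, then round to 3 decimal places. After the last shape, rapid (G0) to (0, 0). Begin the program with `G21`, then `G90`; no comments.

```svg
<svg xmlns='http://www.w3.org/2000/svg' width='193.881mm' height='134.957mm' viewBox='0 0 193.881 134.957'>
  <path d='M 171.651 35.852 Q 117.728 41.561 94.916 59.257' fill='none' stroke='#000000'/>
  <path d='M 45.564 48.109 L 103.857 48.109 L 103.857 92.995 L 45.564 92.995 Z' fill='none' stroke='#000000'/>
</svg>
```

viewBox `0 0 193.881 134.957` with mm width/height → 1 unit = 1 mm. Flip: y_m = 134.957 − y_svg.

**Shape 1** — `<path>` quadratic bezier, stroke `#000000` → engrave (S322, F3830). Control points (SVG): P0=(171.651,35.852), P1=(117.728,41.561), P2=(94.916,59.257); sampled at t=k/4. Machine vertices: (171.651,99.105) → (146.634,95.501) → (125.506,90.399) → (108.266,83.799) → (94.916,75.700). Open path.

**Shape 2** — `<path>` rectangle, stroke `#000000` → engrave (S322, F3830). Machine vertices: (45.564,86.848) → (103.857,86.848) → (103.857,41.962) → (45.564,41.962) → (45.564,86.848). Closed: final G1 returns to the first vertex.

G21
G90
G0 X171.651 Y99.105
M3 S322
G1 X146.634 Y95.501 F3830
G1 X125.506 Y90.399
G1 X108.266 Y83.799
G1 X94.916 Y75.700
M5
G0 X45.564 Y86.848
M3 S322
G1 X103.857 Y86.848 F3830
G1 X103.857 Y41.962
G1 X45.564 Y41.962
G1 X45.564 Y86.848
M5
G0 X0.000 Y0.000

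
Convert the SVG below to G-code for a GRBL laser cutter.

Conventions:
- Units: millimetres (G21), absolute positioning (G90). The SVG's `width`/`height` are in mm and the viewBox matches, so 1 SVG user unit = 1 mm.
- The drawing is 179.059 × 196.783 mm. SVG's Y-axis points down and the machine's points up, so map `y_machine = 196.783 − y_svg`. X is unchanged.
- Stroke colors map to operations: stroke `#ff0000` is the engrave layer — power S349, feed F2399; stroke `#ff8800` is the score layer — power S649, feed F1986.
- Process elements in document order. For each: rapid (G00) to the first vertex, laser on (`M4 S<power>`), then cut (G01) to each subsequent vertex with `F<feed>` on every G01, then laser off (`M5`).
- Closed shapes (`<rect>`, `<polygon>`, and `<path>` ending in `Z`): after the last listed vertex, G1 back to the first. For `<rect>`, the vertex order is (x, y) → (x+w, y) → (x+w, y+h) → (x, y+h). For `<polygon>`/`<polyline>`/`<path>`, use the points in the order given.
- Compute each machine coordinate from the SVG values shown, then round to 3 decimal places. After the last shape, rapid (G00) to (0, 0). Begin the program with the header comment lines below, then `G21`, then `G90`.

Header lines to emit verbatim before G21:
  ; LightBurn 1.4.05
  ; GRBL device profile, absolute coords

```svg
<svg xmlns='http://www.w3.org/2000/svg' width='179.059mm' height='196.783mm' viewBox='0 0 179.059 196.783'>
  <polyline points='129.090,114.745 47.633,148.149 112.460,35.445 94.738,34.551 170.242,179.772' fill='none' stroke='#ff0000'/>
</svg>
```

viewBox `0 0 179.059 196.783` with mm width/height → 1 unit = 1 mm. Flip: y_m = 196.783 − y_svg.

**Shape 1** — `<polyline>` open polyline, stroke `#ff0000` → engrave (S349, F2399). Machine vertices: (129.090,82.038) → (47.633,48.634) → (112.460,161.338) → (94.738,162.232) → (170.242,17.011). Open path.

; LightBurn 1.4.05
; GRBL device profile, absolute coords
G21
G90
G00 X129.090 Y82.038
M4 S349
G01 X47.633 Y48.634 F2399
G01 X112.460 Y161.338 F2399
G01 X94.738 Y162.232 F2399
G01 X170.242 Y17.011 F2399
M5
G00 X0.000 Y0.000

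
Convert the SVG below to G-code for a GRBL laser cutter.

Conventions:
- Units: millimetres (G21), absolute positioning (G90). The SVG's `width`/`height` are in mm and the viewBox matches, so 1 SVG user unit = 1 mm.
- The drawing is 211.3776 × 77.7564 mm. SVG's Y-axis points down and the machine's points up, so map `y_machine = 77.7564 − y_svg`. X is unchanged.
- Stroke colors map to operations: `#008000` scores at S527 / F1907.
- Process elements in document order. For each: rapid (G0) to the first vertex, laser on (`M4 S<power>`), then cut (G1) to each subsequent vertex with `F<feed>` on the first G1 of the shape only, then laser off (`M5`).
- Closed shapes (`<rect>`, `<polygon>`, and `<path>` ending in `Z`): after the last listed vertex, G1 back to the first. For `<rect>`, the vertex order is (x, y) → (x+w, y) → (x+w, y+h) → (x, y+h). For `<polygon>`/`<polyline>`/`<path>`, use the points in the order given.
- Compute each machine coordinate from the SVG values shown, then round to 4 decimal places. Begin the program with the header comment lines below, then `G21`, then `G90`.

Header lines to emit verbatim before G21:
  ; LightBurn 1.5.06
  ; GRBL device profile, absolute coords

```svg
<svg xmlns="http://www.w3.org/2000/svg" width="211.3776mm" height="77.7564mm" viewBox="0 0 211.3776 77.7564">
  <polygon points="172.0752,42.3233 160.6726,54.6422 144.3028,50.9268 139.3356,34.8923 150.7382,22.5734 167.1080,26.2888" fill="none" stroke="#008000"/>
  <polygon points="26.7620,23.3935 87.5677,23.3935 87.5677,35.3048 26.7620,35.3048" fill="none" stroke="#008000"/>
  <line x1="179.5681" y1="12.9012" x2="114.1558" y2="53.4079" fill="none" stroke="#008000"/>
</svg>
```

viewBox `0 0 211.3776 77.7564` with mm width/height → 1 unit = 1 mm. Flip: y_m = 77.7564 − y_svg.

**Shape 1** — `<polygon>` regular polygon, stroke `#008000` → score (S527, F1907). Machine vertices: (172.0752,35.4331) → (160.6726,23.1142) → (144.3028,26.8296) → (139.3356,42.8641) → (150.7382,55.1830) → (167.1080,51.4676) → (172.0752,35.4331). Closed: final G1 returns to the first vertex.

**Shape 2** — `<polygon>` rectangle, stroke `#008000` → score (S527, F1907). Machine vertices: (26.7620,54.3629) → (87.5677,54.3629) → (87.5677,42.4516) → (26.7620,42.4516) → (26.7620,54.3629). Closed: final G1 returns to the first vertex.

**Shape 3** — `<line>` line segment, stroke `#008000` → score (S527, F1907). Machine vertices: (179.5681,64.8552) → (114.1558,24.3485). Open path.

; LightBurn 1.5.06
; GRBL device profile, absolute coords
G21
G90
G0 X172.0752 Y35.4331
M4 S527
G1 X160.6726 Y23.1142 F1907
G1 X144.3028 Y26.8296
G1 X139.3356 Y42.8641
G1 X150.7382 Y55.1830
G1 X167.1080 Y51.4676
G1 X172.0752 Y35.4331
M5
G0 X26.7620 Y54.3629
M4 S527
G1 X87.5677 Y54.3629 F1907
G1 X87.5677 Y42.4516
G1 X26.7620 Y42.4516
G1 X26.7620 Y54.3629
M5
G0 X179.5681 Y64.8552
M4 S527
G1 X114.1558 Y24.3485 F1907
M5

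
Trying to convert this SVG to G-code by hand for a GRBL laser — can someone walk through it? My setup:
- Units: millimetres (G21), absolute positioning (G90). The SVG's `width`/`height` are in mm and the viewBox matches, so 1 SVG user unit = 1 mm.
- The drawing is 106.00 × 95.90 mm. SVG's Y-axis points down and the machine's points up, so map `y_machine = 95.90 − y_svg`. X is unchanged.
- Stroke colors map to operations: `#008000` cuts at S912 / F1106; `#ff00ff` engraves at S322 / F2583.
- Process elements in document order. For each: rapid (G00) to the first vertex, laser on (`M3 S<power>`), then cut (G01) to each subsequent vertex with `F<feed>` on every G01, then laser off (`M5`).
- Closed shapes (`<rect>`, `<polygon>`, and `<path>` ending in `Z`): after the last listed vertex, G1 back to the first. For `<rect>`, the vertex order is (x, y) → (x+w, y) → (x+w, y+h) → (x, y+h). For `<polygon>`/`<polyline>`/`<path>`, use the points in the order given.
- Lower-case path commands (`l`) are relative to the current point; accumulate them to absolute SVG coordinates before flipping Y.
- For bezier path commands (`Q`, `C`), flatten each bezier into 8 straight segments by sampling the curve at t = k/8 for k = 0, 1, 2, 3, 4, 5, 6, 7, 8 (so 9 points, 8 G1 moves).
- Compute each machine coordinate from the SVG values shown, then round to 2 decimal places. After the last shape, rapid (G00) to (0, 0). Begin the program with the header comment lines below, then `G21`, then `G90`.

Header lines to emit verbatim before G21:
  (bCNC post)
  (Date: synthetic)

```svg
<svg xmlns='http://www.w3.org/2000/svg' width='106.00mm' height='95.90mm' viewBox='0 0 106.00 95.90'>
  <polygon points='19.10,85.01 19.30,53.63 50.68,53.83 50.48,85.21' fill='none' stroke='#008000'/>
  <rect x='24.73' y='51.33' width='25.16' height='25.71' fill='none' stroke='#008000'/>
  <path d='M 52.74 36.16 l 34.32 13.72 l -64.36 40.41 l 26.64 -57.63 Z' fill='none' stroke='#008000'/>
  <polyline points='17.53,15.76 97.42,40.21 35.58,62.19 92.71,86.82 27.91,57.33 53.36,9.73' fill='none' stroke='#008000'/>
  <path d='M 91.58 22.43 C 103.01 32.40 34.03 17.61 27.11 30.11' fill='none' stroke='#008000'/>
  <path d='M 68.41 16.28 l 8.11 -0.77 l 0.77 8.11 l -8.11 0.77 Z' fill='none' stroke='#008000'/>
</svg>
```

(bCNC post)
(Date: synthetic)
G21
G90
G00 X19.10 Y10.89
M3 S912
G01 X19.30 Y42.27 F1106
G01 X50.68 Y42.07 F1106
G01 X50.48 Y10.69 F1106
G01 X19.10 Y10.89 F1106
M5
G00 X24.73 Y44.57
M3 S912
G01 X49.89 Y44.57 F1106
G01 X49.89 Y18.86 F1106
G01 X24.73 Y18.86 F1106
G01 X24.73 Y44.57 F1106
M5
G00 X52.74 Y59.74
M3 S912
G01 X87.06 Y46.02 F1106
G01 X22.70 Y5.61 F1106
G01 X49.34 Y63.24 F1106
G01 X52.74 Y59.74 F1106
M5
G00 X17.53 Y80.14
M3 S912
G01 X97.42 Y55.69 F1106
G01 X35.58 Y33.71 F1106
G01 X92.71 Y9.08 F1106
G01 X27.91 Y38.57 F1106
G01 X53.36 Y86.17 F1106
M5
G00 X91.58 Y73.47
M3 S912
G01 X92.38 Y70.79 F1106
G01 X87.30 Y69.82 F1106
G01 X78.03 Y69.95 F1106
G01 X66.23 Y70.58 F1106
G01 X53.56 Y71.08 F1106
G01 X41.71 Y70.86 F1106
G01 X32.34 Y69.30 F1106
G01 X27.11 Y65.79 F1106
M5
G00 X68.41 Y79.62
M3 S912
G01 X76.52 Y80.39 F1106
G01 X77.29 Y72.28 F1106
G01 X69.18 Y71.51 F1106
G01 X68.41 Y79.62 F1106
M5
G00 X0.00 Y0.00

1 u = 1 mm; y_m = 95.90 − y.

[1] `<polygon>` regular polygon, #008000→cut S912 F1106: (19.10,10.89) → (19.30,42.27) → (50.68,42.07) → (50.48,10.69) → (19.10,10.89) (closed)

[2] `<rect>` rectangle, #008000→cut S912 F1106: (24.73,44.57) → (49.89,44.57) → (49.89,18.86) → (24.73,18.86) → (24.73,44.57) (closed)

[3] `<path>` closed polygon, #008000→cut S912 F1106: (52.74,59.74) → (87.06,46.02) → (22.70,5.61) → (49.34,63.24) → (52.74,59.74) (closed)

[4] `<polyline>` open polyline, #008000→cut S912 F1106: (17.53,80.14) → (97.42,55.69) → (35.58,33.71) → (92.71,9.08) → (27.91,38.57) → (53.36,86.17)

[5] `<path>` cubic bezier, #008000→cut S912 F1106: (91.58,73.47) → (92.38,70.79) → (87.30,69.82) → (78.03,69.95) → (66.23,70.58) → (53.56,71.08) → (41.71,70.86) → (32.34,69.30) → (27.11,65.79)

[6] `<path>` regular polygon, #008000→cut S912 F1106: (68.41,79.62) → (76.52,80.39) → (77.29,72.28) → (69.18,71.51) → (68.41,79.62) (closed)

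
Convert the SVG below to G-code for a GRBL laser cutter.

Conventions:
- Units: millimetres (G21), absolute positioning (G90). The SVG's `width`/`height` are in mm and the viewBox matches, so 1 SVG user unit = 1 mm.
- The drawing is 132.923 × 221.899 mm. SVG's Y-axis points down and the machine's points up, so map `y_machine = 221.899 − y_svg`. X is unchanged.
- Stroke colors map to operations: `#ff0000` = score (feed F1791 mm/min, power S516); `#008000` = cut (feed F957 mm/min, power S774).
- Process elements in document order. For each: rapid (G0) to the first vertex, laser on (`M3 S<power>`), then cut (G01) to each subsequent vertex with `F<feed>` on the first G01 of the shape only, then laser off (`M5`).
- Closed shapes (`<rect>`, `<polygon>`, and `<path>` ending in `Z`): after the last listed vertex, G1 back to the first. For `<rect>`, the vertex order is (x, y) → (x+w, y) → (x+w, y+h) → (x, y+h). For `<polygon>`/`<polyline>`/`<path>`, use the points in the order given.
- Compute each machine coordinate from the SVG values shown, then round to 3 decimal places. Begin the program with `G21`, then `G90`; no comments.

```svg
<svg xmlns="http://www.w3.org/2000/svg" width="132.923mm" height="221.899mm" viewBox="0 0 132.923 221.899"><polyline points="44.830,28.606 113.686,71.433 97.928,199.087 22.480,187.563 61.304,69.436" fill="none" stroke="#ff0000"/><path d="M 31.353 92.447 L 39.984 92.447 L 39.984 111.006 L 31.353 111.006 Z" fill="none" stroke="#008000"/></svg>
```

1 u = 1 mm; y_m = 221.899 − y.

[1] `<polyline>` open polyline, #ff0000→score S516 F1791: (44.830,193.293) → (113.686,150.466) → (97.928,22.812) → (22.480,34.336) → (61.304,152.463)

[2] `<path>` rectangle, #008000→cut S774 F957: (31.353,129.452) → (39.984,129.452) → (39.984,110.893) → (31.353,110.893) → (31.353,129.452) (closed)

G21
G90
G0 X44.830 Y193.293
M3 S516
G01 X113.686 Y150.466 F1791
G01 X97.928 Y22.812
G01 X22.480 Y34.336
G01 X61.304 Y152.463
M5
G0 X31.353 Y129.452
M3 S774
G01 X39.984 Y129.452 F957
G01 X39.984 Y110.893
G01 X31.353 Y110.893
G01 X31.353 Y129.452
M5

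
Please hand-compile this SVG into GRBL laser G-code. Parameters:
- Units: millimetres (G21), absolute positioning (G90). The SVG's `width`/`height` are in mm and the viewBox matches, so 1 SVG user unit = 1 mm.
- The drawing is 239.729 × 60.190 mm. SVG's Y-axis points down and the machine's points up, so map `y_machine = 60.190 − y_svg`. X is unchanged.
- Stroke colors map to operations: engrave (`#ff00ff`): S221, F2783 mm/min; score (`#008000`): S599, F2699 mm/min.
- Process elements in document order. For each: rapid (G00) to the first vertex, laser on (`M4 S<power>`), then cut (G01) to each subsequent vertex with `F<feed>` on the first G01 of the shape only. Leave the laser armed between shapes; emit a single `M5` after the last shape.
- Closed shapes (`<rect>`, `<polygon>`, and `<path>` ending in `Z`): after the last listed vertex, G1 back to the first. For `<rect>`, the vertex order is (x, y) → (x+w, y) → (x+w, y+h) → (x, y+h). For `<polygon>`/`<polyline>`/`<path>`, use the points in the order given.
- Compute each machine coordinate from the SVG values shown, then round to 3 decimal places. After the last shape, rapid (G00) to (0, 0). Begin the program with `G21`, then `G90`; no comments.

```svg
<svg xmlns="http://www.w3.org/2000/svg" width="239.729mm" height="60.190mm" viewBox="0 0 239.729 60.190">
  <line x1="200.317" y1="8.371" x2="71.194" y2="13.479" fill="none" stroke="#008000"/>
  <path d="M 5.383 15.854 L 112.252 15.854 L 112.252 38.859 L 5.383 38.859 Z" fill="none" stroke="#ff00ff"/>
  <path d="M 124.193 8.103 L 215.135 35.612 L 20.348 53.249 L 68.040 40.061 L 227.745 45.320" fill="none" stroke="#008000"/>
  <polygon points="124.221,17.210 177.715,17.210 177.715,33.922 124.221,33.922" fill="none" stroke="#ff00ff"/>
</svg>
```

G21
G90
G00 X200.317 Y51.819
M4 S599
G01 X71.194 Y46.711 F2699
G00 X5.383 Y44.336
M4 S221
G01 X112.252 Y44.336 F2783
G01 X112.252 Y21.331
G01 X5.383 Y21.331
G01 X5.383 Y44.336
G00 X124.193 Y52.087
M4 S599
G01 X215.135 Y24.578 F2699
G01 X20.348 Y6.941
G01 X68.040 Y20.129
G01 X227.745 Y14.870
G00 X124.221 Y42.980
M4 S221
G01 X177.715 Y42.980 F2783
G01 X177.715 Y26.268
G01 X124.221 Y26.268
G01 X124.221 Y42.980
M5
G00 X0.000 Y0.000

Since the viewBox matches the mm dimensions, user units are millimetres directly. The only transform is the Y-flip y_m = 60.190 − y_svg.

Shape 1 is a line segment drawn with `<line>`. Its stroke #008000 means score at S599, F2699. After flipping Y the toolpath is (200.317,51.819) → (71.194,46.711).

Shape 2 is a rectangle drawn with `<path>`. Its stroke #ff00ff means engrave at S221, F2783. After flipping Y the toolpath is (5.383,44.336) → (112.252,44.336) → (112.252,21.331) → (5.383,21.331) → (5.383,44.336), returning to the start.

Shape 3 is a open polyline drawn with `<path>`. Its stroke #008000 means score at S599, F2699. After flipping Y the toolpath is (124.193,52.087) → (215.135,24.578) → (20.348,6.941) → (68.040,20.129) → (227.745,14.870).

Shape 4 is a rectangle drawn with `<polygon>`. Its stroke #ff00ff means engrave at S221, F2783. After flipping Y the toolpath is (124.221,42.980) → (177.715,42.980) → (177.715,26.268) → (124.221,26.268) → (124.221,42.980), returning to the start.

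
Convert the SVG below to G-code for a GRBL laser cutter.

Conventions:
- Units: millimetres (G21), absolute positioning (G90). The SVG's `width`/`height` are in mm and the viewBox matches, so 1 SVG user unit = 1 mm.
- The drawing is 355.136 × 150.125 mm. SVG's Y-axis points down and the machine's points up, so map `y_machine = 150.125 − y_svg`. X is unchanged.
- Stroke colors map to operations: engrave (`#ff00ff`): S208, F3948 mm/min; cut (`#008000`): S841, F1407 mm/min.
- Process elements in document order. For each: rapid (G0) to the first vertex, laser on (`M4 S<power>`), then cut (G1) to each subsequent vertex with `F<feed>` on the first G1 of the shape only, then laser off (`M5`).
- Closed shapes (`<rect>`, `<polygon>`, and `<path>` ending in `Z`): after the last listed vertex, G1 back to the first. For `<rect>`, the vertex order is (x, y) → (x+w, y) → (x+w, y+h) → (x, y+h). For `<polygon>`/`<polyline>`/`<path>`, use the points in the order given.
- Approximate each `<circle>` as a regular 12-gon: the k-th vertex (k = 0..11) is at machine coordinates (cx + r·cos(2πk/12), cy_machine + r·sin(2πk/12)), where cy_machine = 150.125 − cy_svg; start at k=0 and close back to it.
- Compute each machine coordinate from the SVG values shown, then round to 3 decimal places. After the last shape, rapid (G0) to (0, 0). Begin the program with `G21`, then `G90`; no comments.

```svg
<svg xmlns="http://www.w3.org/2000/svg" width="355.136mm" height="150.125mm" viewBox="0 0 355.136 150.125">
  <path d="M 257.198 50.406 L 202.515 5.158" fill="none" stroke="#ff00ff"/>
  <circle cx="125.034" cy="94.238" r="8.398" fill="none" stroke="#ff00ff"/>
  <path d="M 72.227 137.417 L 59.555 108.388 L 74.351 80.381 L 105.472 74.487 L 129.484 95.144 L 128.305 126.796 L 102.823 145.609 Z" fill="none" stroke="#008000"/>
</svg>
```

G21
G90
G0 X257.198 Y99.719
M4 S208
G1 X202.515 Y144.967 F3948
M5
G0 X133.432 Y55.887
M4 S208
G1 X132.307 Y60.086 F3948
G1 X129.233 Y63.160
G1 X125.034 Y64.285
G1 X120.835 Y63.160
G1 X117.761 Y60.086
G1 X116.636 Y55.887
G1 X117.761 Y51.688
G1 X120.835 Y48.614
G1 X125.034 Y47.489
G1 X129.233 Y48.614
G1 X132.307 Y51.688
G1 X133.432 Y55.887
M5
G0 X72.227 Y12.708
M4 S841
G1 X59.555 Y41.737 F1407
G1 X74.351 Y69.744
G1 X105.472 Y75.638
G1 X129.484 Y54.981
G1 X128.305 Y23.329
G1 X102.823 Y4.516
G1 X72.227 Y12.708
M5
G0 X0.000 Y0.000

1 u = 1 mm; y_m = 150.125 − y.

[1] `<path>` line segment, #ff00ff→engrave S208 F3948: (257.198,99.719) → (202.515,144.967)

[2] `<circle>` circle, #ff00ff→engrave S208 F3948: (133.432,55.887) → (132.307,60.086) → (129.233,63.160) → (125.034,64.285) → (120.835,63.160) → (117.761,60.086) → (116.636,55.887) → (117.761,51.688) → (120.835,48.614) → (125.034,47.489) → (129.233,48.614) → (132.307,51.688) → (133.432,55.887) (closed)

[3] `<path>` regular polygon, #008000→cut S841 F1407: (72.227,12.708) → (59.555,41.737) → (74.351,69.744) → (105.472,75.638) → (129.484,54.981) → (128.305,23.329) → (102.823,4.516) → (72.227,12.708) (closed)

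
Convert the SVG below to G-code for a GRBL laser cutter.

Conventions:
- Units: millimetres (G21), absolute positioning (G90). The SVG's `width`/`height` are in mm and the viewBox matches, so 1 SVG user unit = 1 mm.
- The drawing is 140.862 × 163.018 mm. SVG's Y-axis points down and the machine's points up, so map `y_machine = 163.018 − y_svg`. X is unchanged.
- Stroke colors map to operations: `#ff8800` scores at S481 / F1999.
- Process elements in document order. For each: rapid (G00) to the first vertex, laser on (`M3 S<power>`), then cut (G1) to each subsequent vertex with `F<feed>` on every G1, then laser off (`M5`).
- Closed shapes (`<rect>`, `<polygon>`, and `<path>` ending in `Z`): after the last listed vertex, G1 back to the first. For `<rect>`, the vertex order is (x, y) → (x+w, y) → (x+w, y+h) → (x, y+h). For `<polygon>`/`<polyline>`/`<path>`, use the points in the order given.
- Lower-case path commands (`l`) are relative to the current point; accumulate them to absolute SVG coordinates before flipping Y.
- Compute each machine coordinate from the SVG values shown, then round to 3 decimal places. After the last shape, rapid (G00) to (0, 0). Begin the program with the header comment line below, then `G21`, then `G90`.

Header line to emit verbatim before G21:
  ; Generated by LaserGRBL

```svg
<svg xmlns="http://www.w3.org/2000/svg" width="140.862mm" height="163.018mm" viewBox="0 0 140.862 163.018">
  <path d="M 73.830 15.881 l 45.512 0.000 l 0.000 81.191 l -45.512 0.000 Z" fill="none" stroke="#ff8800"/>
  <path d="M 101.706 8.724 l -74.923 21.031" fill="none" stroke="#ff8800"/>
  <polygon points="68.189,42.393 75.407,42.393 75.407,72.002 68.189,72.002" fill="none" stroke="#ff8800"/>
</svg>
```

; Generated by LaserGRBL
G21
G90
G00 X73.830 Y147.137
M3 S481
G1 X119.342 Y147.137 F1999
G1 X119.342 Y65.946 F1999
G1 X73.830 Y65.946 F1999
G1 X73.830 Y147.137 F1999
M5
G00 X101.706 Y154.294
M3 S481
G1 X26.783 Y133.263 F1999
M5
G00 X68.189 Y120.625
M3 S481
G1 X75.407 Y120.625 F1999
G1 X75.407 Y91.016 F1999
G1 X68.189 Y91.016 F1999
G1 X68.189 Y120.625 F1999
M5
G00 X0.000 Y0.000

viewBox `0 0 140.862 163.018` with mm width/height → 1 unit = 1 mm. Flip: y_m = 163.018 − y_svg.

**Shape 1** — `<path>` rectangle, stroke `#ff8800` → score (S481, F1999). Machine vertices: (73.830,147.137) → (119.342,147.137) → (119.342,65.946) → (73.830,65.946) → (73.830,147.137). Closed: final G1 returns to the first vertex.

**Shape 2** — `<path>` line segment, stroke `#ff8800` → score (S481, F1999). Machine vertices: (101.706,154.294) → (26.783,133.263). Open path.

**Shape 3** — `<polygon>` rectangle, stroke `#ff8800` → score (S481, F1999). Machine vertices: (68.189,120.625) → (75.407,120.625) → (75.407,91.016) → (68.189,91.016) → (68.189,120.625). Closed: final G1 returns to the first vertex.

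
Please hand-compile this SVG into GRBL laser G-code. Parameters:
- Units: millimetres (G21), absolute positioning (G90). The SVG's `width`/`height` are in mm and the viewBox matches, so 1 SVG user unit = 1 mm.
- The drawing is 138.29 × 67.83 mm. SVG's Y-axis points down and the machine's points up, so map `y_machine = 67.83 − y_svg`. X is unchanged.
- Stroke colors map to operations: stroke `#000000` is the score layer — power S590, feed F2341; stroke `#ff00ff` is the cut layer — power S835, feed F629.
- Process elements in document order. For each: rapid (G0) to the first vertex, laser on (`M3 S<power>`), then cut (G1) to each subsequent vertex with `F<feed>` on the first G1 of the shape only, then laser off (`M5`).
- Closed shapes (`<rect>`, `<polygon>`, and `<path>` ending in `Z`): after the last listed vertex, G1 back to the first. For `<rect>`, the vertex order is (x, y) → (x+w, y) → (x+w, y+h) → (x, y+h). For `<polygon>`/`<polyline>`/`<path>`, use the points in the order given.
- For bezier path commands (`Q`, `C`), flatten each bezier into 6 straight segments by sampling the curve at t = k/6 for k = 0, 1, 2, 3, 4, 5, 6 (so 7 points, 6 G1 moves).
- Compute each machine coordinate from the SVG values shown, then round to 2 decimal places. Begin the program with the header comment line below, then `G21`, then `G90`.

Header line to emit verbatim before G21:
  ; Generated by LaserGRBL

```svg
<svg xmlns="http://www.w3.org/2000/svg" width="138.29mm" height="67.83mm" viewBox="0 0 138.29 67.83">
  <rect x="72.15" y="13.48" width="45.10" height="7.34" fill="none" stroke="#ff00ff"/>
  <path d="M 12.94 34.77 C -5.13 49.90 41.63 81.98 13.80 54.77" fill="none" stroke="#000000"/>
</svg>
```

; Generated by LaserGRBL
G21
G90
G0 X72.15 Y54.35
M3 S835
G1 X117.25 Y54.35 F629
G1 X117.25 Y47.01
G1 X72.15 Y47.01
G1 X72.15 Y54.35
M5
G0 X12.94 Y33.06
M3 S590
G1 X8.66 Y24.44 F2341
G1 X11.32 Y15.10
G1 X17.03 Y7.18
G1 X21.93 Y2.79
G1 X22.14 Y4.04
G1 X13.80 Y13.06
M5

Since the viewBox matches the mm dimensions, user units are millimetres directly. The only transform is the Y-flip y_m = 67.83 − y_svg.

Shape 1 is a rectangle drawn with `<rect>`. Its stroke #ff00ff means cut at S835, F629. After flipping Y the toolpath is (72.15,54.35) → (117.25,54.35) → (117.25,47.01) → (72.15,47.01) → (72.15,54.35), returning to the start.

Shape 2 is a cubic bezier drawn with `<path>`. Its stroke #000000 means score at S590, F2341. After flipping Y the toolpath is (12.94,33.06) → (8.66,24.44) → (11.32,15.10) → (17.03,7.18) → (21.93,2.79) → (22.14,4.04) → (13.80,13.06).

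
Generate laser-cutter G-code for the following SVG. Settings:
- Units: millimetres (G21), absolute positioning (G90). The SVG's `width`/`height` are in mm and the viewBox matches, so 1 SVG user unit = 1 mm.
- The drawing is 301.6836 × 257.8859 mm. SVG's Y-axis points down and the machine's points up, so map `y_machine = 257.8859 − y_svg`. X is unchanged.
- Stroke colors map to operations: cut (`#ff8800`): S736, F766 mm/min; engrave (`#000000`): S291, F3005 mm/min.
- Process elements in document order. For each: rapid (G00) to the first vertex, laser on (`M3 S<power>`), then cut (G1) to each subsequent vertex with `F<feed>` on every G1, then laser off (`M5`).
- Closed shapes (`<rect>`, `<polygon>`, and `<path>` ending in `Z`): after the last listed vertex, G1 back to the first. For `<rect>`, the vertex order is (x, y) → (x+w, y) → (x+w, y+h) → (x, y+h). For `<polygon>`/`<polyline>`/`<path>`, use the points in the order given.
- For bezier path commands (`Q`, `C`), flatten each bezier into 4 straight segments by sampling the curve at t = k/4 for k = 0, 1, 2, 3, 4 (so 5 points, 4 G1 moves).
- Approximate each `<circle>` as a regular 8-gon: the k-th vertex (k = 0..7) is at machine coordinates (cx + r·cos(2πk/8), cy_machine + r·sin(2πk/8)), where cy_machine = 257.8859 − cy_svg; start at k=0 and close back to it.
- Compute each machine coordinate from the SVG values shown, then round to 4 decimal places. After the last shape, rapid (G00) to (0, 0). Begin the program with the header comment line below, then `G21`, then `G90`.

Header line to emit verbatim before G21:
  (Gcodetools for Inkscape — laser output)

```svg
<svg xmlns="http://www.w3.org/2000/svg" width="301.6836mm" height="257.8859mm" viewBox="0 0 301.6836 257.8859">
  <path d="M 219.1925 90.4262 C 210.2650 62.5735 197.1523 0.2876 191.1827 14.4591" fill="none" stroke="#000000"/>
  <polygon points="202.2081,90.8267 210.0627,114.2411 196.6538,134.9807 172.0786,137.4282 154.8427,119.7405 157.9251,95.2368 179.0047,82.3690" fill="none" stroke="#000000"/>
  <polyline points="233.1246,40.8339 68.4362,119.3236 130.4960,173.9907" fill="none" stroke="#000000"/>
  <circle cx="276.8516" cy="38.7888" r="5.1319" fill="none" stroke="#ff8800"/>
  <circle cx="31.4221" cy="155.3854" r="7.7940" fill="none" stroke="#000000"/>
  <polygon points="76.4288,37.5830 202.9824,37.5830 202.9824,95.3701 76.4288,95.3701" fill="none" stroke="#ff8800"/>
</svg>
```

1 u = 1 mm; y_m = 257.8859 − y.

[1] `<path>` cubic bezier, #000000→engrave S291 F3005: (219.1925,167.4597) → (211.8892,193.0728) → (204.0784,221.2023) → (196.8222,241.4523) → (191.1827,243.4268)

[2] `<polygon>` regular polygon, #000000→engrave S291 F3005: (202.2081,167.0592) → (210.0627,143.6448) → (196.6538,122.9052) → (172.0786,120.4577) → (154.8427,138.1454) → (157.9251,162.6491) → (179.0047,175.5169) → (202.2081,167.0592) (closed)

[3] `<polyline>` open polyline, #000000→engrave S291 F3005: (233.1246,217.0520) → (68.4362,138.5623) → (130.4960,83.8952)

[4] `<circle>` circle, #ff8800→cut S736 F766: (281.9835,219.0971) → (280.4804,222.7259) → (276.8516,224.2290) → (273.2228,222.7259) → (271.7197,219.0971) → (273.2228,215.4683) → (276.8516,213.9652) → (280.4804,215.4683) → (281.9835,219.0971) (closed)

[5] `<circle>` circle, #000000→engrave S291 F3005: (39.2161,102.5005) → (36.9333,108.0117) → (31.4221,110.2945) → (25.9109,108.0117) → (23.6281,102.5005) → (25.9109,96.9893) → (31.4221,94.7065) → (36.9333,96.9893) → (39.2161,102.5005) (closed)

[6] `<polygon>` rectangle, #ff8800→cut S736 F766: (76.4288,220.3029) → (202.9824,220.3029) → (202.9824,162.5158) → (76.4288,162.5158) → (76.4288,220.3029) (closed)

(Gcodetools for Inkscape — laser output)
G21
G90
G00 X219.1925 Y167.4597
M3 S291
G1 X211.8892 Y193.0728 F3005
G1 X204.0784 Y221.2023 F3005
G1 X196.8222 Y241.4523 F3005
G1 X191.1827 Y243.4268 F3005
M5
G00 X202.2081 Y167.0592
M3 S291
G1 X210.0627 Y143.6448 F3005
G1 X196.6538 Y122.9052 F3005
G1 X172.0786 Y120.4577 F3005
G1 X154.8427 Y138.1454 F3005
G1 X157.9251 Y162.6491 F3005
G1 X179.0047 Y175.5169 F3005
G1 X202.2081 Y167.0592 F3005
M5
G00 X233.1246 Y217.0520
M3 S291
G1 X68.4362 Y138.5623 F3005
G1 X130.4960 Y83.8952 F3005
M5
G00 X281.9835 Y219.0971
M3 S736
G1 X280.4804 Y222.7259 F766
G1 X276.8516 Y224.2290 F766
G1 X273.2228 Y222.7259 F766
G1 X271.7197 Y219.0971 F766
G1 X273.2228 Y215.4683 F766
G1 X276.8516 Y213.9652 F766
G1 X280.4804 Y215.4683 F766
G1 X281.9835 Y219.0971 F766
M5
G00 X39.2161 Y102.5005
M3 S291
G1 X36.9333 Y108.0117 F3005
G1 X31.4221 Y110.2945 F3005
G1 X25.9109 Y108.0117 F3005
G1 X23.6281 Y102.5005 F3005
G1 X25.9109 Y96.9893 F3005
G1 X31.4221 Y94.7065 F3005
G1 X36.9333 Y96.9893 F3005
G1 X39.2161 Y102.5005 F3005
M5
G00 X76.4288 Y220.3029
M3 S736
G1 X202.9824 Y220.3029 F766
G1 X202.9824 Y162.5158 F766
G1 X76.4288 Y162.5158 F766
G1 X76.4288 Y220.3029 F766
M5
G00 X0.0000 Y0.0000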